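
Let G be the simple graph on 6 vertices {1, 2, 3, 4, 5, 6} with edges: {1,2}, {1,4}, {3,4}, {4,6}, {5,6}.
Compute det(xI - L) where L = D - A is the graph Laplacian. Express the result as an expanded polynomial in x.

x^6 - 10x^5 + 35x^4 - 52x^3 + 31x^2 - 6x

With the vertex order [1, 2, 3, 4, 5, 6], the degrees are [2, 1, 1, 3, 1, 2], giving D = diag(2, 1, 1, 3, 1, 2) and L = D - A. Computing det(xI - L) by cofactor expansion (or equivalently via sum-over-permutations) gives x^6 - 10x^5 + 35x^4 - 52x^3 + 31x^2 - 6x. The coefficient of x^5 equals -trace(L) = -10, matching the sum of degrees. By the matrix-tree theorem the graph has (1/6) * product of the nonzero eigenvalues = 1 spanning tree. The largest eigenvalue, 4.3028, is at most the vertex count 6.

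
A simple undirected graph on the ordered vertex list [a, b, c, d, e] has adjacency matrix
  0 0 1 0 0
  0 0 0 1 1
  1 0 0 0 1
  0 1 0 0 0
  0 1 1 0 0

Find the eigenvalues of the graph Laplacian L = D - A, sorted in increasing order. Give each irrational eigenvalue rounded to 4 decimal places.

[0, 0.3820, 1.3820, 2.6180, 3.6180]

Reading degrees in the order [a, b, c, d, e] gives [1, 2, 2, 1, 2]; set D = diag(1, 2, 2, 1, 2) and form L = D - A. Since every row of L sums to 0, the all-ones vector is in the kernel and 0 is an eigenvalue.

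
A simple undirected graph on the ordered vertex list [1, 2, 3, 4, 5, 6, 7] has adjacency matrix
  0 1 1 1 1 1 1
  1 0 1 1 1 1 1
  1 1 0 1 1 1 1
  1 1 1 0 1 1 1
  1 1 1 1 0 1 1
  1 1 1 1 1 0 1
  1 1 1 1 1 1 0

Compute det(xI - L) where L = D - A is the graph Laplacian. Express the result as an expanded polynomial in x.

Each diagonal entry of L is the vertex degree and each off-diagonal entry is -1 where an edge is present, 0 otherwise; in the order [1, 2, 3, 4, 5, 6, 7] the diagonal is [6, 6, 6, 6, 6, 6, 6]. Computing det(xI - L) by cofactor expansion (or equivalently via sum-over-permutations) gives x^7 - 42x^6 + 735x^5 - 6860x^4 + 36015x^3 - 100842x^2 + 117649x. The constant term is 0 because L is singular (the all-ones vector lies in its kernel). There is one zero in the spectrum, matching the 1 component. The largest eigenvalue, 7, is at most the vertex count 7.

x^7 - 42x^6 + 735x^5 - 6860x^4 + 36015x^3 - 100842x^2 + 117649x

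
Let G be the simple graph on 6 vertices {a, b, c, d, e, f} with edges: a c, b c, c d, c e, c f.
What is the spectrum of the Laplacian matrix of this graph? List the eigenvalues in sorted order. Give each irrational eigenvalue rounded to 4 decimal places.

[0, 1, 1, 1, 1, 6]

Each diagonal entry of L is the vertex degree and each off-diagonal entry is -1 where an edge is present, 0 otherwise; in the order [a, b, c, d, e, f] the diagonal is [1, 1, 5, 1, 1, 1]. L is symmetric positive semidefinite, so every eigenvalue is real and nonnegative. The single zero eigenvalue shows the graph is connected. The largest eigenvalue, 6, is at most the vertex count 6. By the matrix-tree theorem the graph has (1/6) * product of the nonzero eigenvalues = 1 spanning tree.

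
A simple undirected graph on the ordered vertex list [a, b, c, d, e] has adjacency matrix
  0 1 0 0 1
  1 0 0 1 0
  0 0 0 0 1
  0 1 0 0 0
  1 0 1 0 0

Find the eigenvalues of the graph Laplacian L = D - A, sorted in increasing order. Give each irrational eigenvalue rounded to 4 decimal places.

[0, 0.3820, 1.3820, 2.6180, 3.6180]

With the vertex order [a, b, c, d, e], the degrees are [2, 2, 1, 1, 2], giving D = diag(2, 2, 1, 1, 2) and L = D - A. Since every row of L sums to 0, the all-ones vector is in the kernel and 0 is an eigenvalue. By the matrix-tree theorem the graph has (1/5) * product of the nonzero eigenvalues = 1 spanning tree.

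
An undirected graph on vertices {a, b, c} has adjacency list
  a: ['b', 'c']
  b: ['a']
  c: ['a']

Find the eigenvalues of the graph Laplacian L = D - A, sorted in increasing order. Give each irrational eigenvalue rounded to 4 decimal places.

With the vertex order [a, b, c], the degrees are [2, 1, 1], giving D = diag(2, 1, 1) and L = D - A. The multiplicity of 0 as a Laplacian eigenvalue equals the number of connected components. By the matrix-tree theorem the graph has (1/3) * product of the nonzero eigenvalues = 1 spanning tree.

[0, 1, 3]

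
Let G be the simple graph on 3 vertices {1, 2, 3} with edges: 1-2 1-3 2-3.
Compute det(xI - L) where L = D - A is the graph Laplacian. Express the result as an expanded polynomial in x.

x^3 - 6x^2 + 9x

Each diagonal entry of L is the vertex degree and each off-diagonal entry is -1 where an edge is present, 0 otherwise; in the order [1, 2, 3] the diagonal is [2, 2, 2]. The eigenvalues of L are [0, 3, 3]; the characteristic polynomial is the product of (x - lambda_i), which multiplies out to x^3 - 6x^2 + 9x. The coefficient of x^2 equals -trace(L) = -6, matching the sum of degrees. There is one zero in the spectrum, matching the 1 component.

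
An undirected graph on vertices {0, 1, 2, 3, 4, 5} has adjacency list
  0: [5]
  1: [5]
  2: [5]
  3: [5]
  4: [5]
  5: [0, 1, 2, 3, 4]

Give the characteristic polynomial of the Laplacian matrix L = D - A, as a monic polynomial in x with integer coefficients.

x^6 - 10x^5 + 30x^4 - 40x^3 + 25x^2 - 6x

With the vertex order [0, 1, 2, 3, 4, 5], the degrees are [1, 1, 1, 1, 1, 5], giving D = diag(1, 1, 1, 1, 1, 5) and L = D - A. Computing det(xI - L) by cofactor expansion (or equivalently via sum-over-permutations) gives x^6 - 10x^5 + 30x^4 - 40x^3 + 25x^2 - 6x. The constant term is 0 because L is singular (the all-ones vector lies in its kernel).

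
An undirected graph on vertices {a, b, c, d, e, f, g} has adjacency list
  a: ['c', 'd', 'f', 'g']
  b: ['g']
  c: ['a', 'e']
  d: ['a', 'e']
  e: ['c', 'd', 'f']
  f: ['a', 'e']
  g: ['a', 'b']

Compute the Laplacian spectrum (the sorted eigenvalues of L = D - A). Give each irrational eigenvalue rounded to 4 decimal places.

With the vertex order [a, b, c, d, e, f, g], the degrees are [4, 1, 2, 2, 3, 2, 2], giving D = diag(4, 1, 2, 2, 3, 2, 2) and L = D - A. The multiplicity of 0 as a Laplacian eigenvalue equals the number of connected components. By the matrix-tree theorem the graph has (1/7) * product of the nonzero eigenvalues = 12 spanning trees. The eigenvalues sum to 16, which equals trace(L) = 2|E|.

[0, 0.4424, 2, 2, 2.3228, 3.6772, 5.5576]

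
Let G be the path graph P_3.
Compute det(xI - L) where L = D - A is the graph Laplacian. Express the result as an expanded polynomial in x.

x^3 - 4x^2 + 3x

The graph has 3 vertices and degree multiset [2, 1, 1]; D is the diagonal matrix of degrees and L = D - A. The eigenvalues of L are [0, 1, 3]; the characteristic polynomial is the product of (x - lambda_i), which multiplies out to x^3 - 4x^2 + 3x. Since p(0) = det(-L) = 0, x divides p(x).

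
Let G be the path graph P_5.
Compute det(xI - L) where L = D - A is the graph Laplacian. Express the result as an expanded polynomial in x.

The graph has 5 vertices and degree multiset [2, 2, 2, 1, 1]; D is the diagonal matrix of degrees and L = D - A. L has integer entries, so p(x) = det(xI - L) has integer coefficients. Expanding the determinant yields x^5 - 8x^4 + 21x^3 - 20x^2 + 5x. The constant term is 0 because L is singular (the all-ones vector lies in its kernel). The largest eigenvalue, 3.6180, is at most the vertex count 5.

x^5 - 8x^4 + 21x^3 - 20x^2 + 5x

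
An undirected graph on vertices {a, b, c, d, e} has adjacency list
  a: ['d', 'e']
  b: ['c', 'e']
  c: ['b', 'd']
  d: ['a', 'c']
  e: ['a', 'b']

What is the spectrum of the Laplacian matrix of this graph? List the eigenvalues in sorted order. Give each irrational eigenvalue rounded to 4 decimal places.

[0, 1.3820, 1.3820, 3.6180, 3.6180]

With the vertex order [a, b, c, d, e], the degrees are [2, 2, 2, 2, 2], giving D = diag(2, 2, 2, 2, 2) and L = D - A. L is symmetric positive semidefinite, so every eigenvalue is real and nonnegative. The single zero eigenvalue shows the graph is connected.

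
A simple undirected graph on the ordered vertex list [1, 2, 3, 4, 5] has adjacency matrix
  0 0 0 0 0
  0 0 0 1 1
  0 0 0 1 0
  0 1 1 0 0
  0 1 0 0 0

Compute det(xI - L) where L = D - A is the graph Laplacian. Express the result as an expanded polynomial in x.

With the vertex order [1, 2, 3, 4, 5], the degrees are [0, 2, 1, 2, 1], giving D = diag(0, 2, 1, 2, 1) and L = D - A. L has integer entries, so p(x) = det(xI - L) has integer coefficients. Expanding the determinant yields x^5 - 6x^4 + 10x^3 - 4x^2. The coefficient of x^4 equals -trace(L) = -6, matching the sum of degrees. The largest eigenvalue, 3.4142, is at most the vertex count 5.

x^5 - 6x^4 + 10x^3 - 4x^2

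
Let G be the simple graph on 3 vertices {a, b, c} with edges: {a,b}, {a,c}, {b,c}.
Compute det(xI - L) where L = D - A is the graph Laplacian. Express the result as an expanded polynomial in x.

With the vertex order [a, b, c], the degrees are [2, 2, 2], giving D = diag(2, 2, 2) and L = D - A. The eigenvalues of L are [0, 3, 3]; the characteristic polynomial is the product of (x - lambda_i), which multiplies out to x^3 - 6x^2 + 9x. Since p(0) = det(-L) = 0, x divides p(x). The largest eigenvalue, 3, is at most the vertex count 3.

x^3 - 6x^2 + 9x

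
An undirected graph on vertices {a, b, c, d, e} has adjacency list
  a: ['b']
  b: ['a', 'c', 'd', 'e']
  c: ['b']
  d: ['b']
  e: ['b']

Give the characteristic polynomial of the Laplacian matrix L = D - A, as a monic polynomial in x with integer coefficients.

Reading degrees in the order [a, b, c, d, e] gives [1, 4, 1, 1, 1]; set D = diag(1, 4, 1, 1, 1) and form L = D - A. Computing det(xI - L) by cofactor expansion (or equivalently via sum-over-permutations) gives x^5 - 8x^4 + 18x^3 - 16x^2 + 5x. Since p(0) = det(-L) = 0, x divides p(x). The largest eigenvalue, 5, is at most the vertex count 5.

x^5 - 8x^4 + 18x^3 - 16x^2 + 5x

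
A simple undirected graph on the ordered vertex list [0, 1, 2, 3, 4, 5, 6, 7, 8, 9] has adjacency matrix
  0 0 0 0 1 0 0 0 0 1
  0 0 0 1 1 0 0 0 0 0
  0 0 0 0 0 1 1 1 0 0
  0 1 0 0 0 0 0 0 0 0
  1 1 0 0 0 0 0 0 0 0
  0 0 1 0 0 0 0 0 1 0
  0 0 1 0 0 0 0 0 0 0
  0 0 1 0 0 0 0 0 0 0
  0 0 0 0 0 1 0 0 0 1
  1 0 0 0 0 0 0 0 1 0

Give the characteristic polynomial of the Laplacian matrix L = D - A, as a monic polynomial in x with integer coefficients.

Reading degrees in the order [0, 1, 2, 3, 4, 5, 6, 7, 8, 9] gives [2, 2, 3, 1, 2, 2, 1, 1, 2, 2]; set D = diag(2, 2, 3, 1, 2, 2, 1, 1, 2, 2) and form L = D - A. L has integer entries, so p(x) = det(xI - L) has integer coefficients. Expanding the determinant yields x^10 - 18x^9 + 135x^8 - 548x^7 + 1310x^6 - 1882x^5 + 1590x^4 - 736x^3 + 158x^2 - 10x. The coefficient of x^9 equals -trace(L) = -18, matching the sum of degrees. The largest eigenvalue, 4.2357, is at most the vertex count 10.

x^10 - 18x^9 + 135x^8 - 548x^7 + 1310x^6 - 1882x^5 + 1590x^4 - 736x^3 + 158x^2 - 10x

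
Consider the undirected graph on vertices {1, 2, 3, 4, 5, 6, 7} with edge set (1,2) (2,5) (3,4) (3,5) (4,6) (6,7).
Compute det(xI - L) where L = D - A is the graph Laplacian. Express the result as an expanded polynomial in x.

With the vertex order [1, 2, 3, 4, 5, 6, 7], the degrees are [1, 2, 2, 2, 2, 2, 1], giving D = diag(1, 2, 2, 2, 2, 2, 1) and L = D - A. L has integer entries, so p(x) = det(xI - L) has integer coefficients. Expanding the determinant yields x^7 - 12x^6 + 55x^5 - 120x^4 + 126x^3 - 56x^2 + 7x. The constant term is 0 because L is singular (the all-ones vector lies in its kernel). The eigenvalues sum to 12, which equals trace(L) = 2|E|.

x^7 - 12x^6 + 55x^5 - 120x^4 + 126x^3 - 56x^2 + 7x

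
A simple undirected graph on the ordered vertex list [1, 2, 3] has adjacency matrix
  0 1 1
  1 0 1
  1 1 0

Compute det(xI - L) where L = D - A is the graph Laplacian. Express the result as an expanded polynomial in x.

With the vertex order [1, 2, 3], the degrees are [2, 2, 2], giving D = diag(2, 2, 2) and L = D - A. Computing det(xI - L) by cofactor expansion (or equivalently via sum-over-permutations) gives x^3 - 6x^2 + 9x. Since p(0) = det(-L) = 0, x divides p(x). The eigenvalues sum to 6, which equals trace(L) = 2|E|.

x^3 - 6x^2 + 9x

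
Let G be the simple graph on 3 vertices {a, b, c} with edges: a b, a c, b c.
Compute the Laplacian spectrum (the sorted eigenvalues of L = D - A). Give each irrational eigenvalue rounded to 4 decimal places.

[0, 3, 3]

With the vertex order [a, b, c], the degrees are [2, 2, 2], giving D = diag(2, 2, 2) and L = D - A. Diagonalising L (or applying a numerical eigensolver to the 3x3 matrix) gives the spectrum above. The single zero eigenvalue shows the graph is connected.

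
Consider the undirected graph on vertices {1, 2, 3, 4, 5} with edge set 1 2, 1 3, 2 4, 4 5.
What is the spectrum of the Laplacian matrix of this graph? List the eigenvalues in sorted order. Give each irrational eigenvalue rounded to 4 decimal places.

Each diagonal entry of L is the vertex degree and each off-diagonal entry is -1 where an edge is present, 0 otherwise; in the order [1, 2, 3, 4, 5] the diagonal is [2, 2, 1, 2, 1]. L is symmetric positive semidefinite, so every eigenvalue is real and nonnegative.

[0, 0.3820, 1.3820, 2.6180, 3.6180]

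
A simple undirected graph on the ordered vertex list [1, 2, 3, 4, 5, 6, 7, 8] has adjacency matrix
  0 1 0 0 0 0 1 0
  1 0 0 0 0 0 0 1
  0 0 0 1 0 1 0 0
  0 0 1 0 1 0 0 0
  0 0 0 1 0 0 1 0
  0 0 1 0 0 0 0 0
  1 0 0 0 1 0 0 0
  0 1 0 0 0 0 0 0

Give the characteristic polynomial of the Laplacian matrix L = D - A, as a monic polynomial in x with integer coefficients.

x^8 - 14x^7 + 78x^6 - 220x^5 + 330x^4 - 252x^3 + 84x^2 - 8x

Each diagonal entry of L is the vertex degree and each off-diagonal entry is -1 where an edge is present, 0 otherwise; in the order [1, 2, 3, 4, 5, 6, 7, 8] the diagonal is [2, 2, 2, 2, 2, 1, 2, 1]. Computing det(xI - L) by cofactor expansion (or equivalently via sum-over-permutations) gives x^8 - 14x^7 + 78x^6 - 220x^5 + 330x^4 - 252x^3 + 84x^2 - 8x. Since p(0) = det(-L) = 0, x divides p(x). The eigenvalues sum to 14, which equals trace(L) = 2|E|.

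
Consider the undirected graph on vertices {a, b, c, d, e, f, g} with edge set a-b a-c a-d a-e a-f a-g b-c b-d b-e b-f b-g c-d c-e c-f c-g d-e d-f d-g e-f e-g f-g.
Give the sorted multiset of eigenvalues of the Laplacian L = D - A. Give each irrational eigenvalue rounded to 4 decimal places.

With the vertex order [a, b, c, d, e, f, g], the degrees are [6, 6, 6, 6, 6, 6, 6], giving D = diag(6, 6, 6, 6, 6, 6, 6) and L = D - A. Since every row of L sums to 0, the all-ones vector is in the kernel and 0 is an eigenvalue. By the matrix-tree theorem the graph has (1/7) * product of the nonzero eigenvalues = 16807 spanning trees.

[0, 7, 7, 7, 7, 7, 7]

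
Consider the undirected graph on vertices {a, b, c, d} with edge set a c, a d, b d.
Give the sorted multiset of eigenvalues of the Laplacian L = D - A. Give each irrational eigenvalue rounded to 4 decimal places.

[0, 0.5858, 2, 3.4142]

Reading degrees in the order [a, b, c, d] gives [2, 1, 1, 2]; set D = diag(2, 1, 1, 2) and form L = D - A. Diagonalising L (or applying a numerical eigensolver to the 4x4 matrix) gives the spectrum above. There is one zero in the spectrum, matching the 1 component.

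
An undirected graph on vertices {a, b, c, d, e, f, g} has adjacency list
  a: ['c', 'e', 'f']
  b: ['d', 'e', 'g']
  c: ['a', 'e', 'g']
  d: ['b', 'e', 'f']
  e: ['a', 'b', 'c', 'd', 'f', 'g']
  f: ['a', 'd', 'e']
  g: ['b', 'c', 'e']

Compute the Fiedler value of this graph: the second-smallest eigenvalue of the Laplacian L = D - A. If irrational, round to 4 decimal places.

2

Reading degrees in the order [a, b, c, d, e, f, g] gives [3, 3, 3, 3, 6, 3, 3]; set D = diag(3, 3, 3, 3, 6, 3, 3) and form L = D - A. The smallest Laplacian eigenvalue is always 0. The next one, lambda_2 = 2, measures how hard the graph is to disconnect: larger values mean better connectivity.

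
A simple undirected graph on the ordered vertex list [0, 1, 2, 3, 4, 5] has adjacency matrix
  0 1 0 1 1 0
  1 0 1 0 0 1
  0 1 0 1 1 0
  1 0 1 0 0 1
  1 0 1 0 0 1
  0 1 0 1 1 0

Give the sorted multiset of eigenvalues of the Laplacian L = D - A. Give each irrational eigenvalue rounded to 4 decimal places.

Each diagonal entry of L is the vertex degree and each off-diagonal entry is -1 where an edge is present, 0 otherwise; in the order [0, 1, 2, 3, 4, 5] the diagonal is [3, 3, 3, 3, 3, 3]. Since every row of L sums to 0, the all-ones vector is in the kernel and 0 is an eigenvalue. The eigenvalues sum to 18, which equals trace(L) = 2|E|.

[0, 3, 3, 3, 3, 6]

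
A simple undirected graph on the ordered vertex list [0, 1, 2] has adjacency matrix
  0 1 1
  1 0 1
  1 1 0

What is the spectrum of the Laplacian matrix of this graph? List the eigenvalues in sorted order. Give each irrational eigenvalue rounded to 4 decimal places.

[0, 3, 3]

With the vertex order [0, 1, 2], the degrees are [2, 2, 2], giving D = diag(2, 2, 2) and L = D - A. Since every row of L sums to 0, the all-ones vector is in the kernel and 0 is an eigenvalue. The single zero eigenvalue shows the graph is connected. By the matrix-tree theorem the graph has (1/3) * product of the nonzero eigenvalues = 3 spanning trees. The largest eigenvalue, 3, is at most the vertex count 3.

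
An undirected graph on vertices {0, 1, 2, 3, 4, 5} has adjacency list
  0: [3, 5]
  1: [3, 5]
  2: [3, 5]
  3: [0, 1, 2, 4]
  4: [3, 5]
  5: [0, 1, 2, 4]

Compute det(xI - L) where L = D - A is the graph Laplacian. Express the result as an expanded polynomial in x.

x^6 - 16x^5 + 96x^4 - 272x^3 + 368x^2 - 192x

Reading degrees in the order [0, 1, 2, 3, 4, 5] gives [2, 2, 2, 4, 2, 4]; set D = diag(2, 2, 2, 4, 2, 4) and form L = D - A. L has integer entries, so p(x) = det(xI - L) has integer coefficients. Expanding the determinant yields x^6 - 16x^5 + 96x^4 - 272x^3 + 368x^2 - 192x. The constant term is 0 because L is singular (the all-ones vector lies in its kernel). There is one zero in the spectrum, matching the 1 component.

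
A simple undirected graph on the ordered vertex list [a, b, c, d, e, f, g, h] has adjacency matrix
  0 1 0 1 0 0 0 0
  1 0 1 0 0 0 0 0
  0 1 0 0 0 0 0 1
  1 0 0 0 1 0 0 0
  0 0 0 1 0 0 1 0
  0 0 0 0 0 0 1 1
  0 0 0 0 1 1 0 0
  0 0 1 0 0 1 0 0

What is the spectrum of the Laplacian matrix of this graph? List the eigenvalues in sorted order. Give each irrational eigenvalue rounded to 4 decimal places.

With the vertex order [a, b, c, d, e, f, g, h], the degrees are [2, 2, 2, 2, 2, 2, 2, 2], giving D = diag(2, 2, 2, 2, 2, 2, 2, 2) and L = D - A. Since every row of L sums to 0, the all-ones vector is in the kernel and 0 is an eigenvalue. The single zero eigenvalue shows the graph is connected. The largest eigenvalue, 4, is at most the vertex count 8.

[0, 0.5858, 0.5858, 2, 2, 3.4142, 3.4142, 4]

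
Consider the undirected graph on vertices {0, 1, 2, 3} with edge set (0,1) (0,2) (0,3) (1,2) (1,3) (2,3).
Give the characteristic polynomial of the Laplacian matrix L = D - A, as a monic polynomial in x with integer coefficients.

Reading degrees in the order [0, 1, 2, 3] gives [3, 3, 3, 3]; set D = diag(3, 3, 3, 3) and form L = D - A. L has integer entries, so p(x) = det(xI - L) has integer coefficients. Expanding the determinant yields x^4 - 12x^3 + 48x^2 - 64x. The constant term is 0 because L is singular (the all-ones vector lies in its kernel). The largest eigenvalue, 4, is at most the vertex count 4. By the matrix-tree theorem the graph has (1/4) * product of the nonzero eigenvalues = 16 spanning trees.

x^4 - 12x^3 + 48x^2 - 64x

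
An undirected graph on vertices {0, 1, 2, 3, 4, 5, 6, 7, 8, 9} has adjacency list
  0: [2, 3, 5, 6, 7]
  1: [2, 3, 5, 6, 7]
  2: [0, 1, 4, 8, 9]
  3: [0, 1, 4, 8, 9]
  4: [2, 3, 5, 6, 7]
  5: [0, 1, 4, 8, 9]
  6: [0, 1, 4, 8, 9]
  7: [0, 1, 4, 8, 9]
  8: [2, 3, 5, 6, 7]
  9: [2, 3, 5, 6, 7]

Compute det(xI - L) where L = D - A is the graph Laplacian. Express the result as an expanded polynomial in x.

With the vertex order [0, 1, 2, 3, 4, 5, 6, 7, 8, 9], the degrees are [5, 5, 5, 5, 5, 5, 5, 5, 5, 5], giving D = diag(5, 5, 5, 5, 5, 5, 5, 5, 5, 5) and L = D - A. L has integer entries, so p(x) = det(xI - L) has integer coefficients. Expanding the determinant yields x^10 - 50x^9 + 1100x^8 - 14000x^7 + 113750x^6 - 612500x^5 + 2187500x^4 - 5000000x^3 + 6640625x^2 - 3906250x. The coefficient of x^9 equals -trace(L) = -50, matching the sum of degrees.

x^10 - 50x^9 + 1100x^8 - 14000x^7 + 113750x^6 - 612500x^5 + 2187500x^4 - 5000000x^3 + 6640625x^2 - 3906250x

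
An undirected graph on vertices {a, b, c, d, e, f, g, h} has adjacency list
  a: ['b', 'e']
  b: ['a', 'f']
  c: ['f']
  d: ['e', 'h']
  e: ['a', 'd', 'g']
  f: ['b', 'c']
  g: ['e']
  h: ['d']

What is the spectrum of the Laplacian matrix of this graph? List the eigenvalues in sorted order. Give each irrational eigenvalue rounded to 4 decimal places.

Reading degrees in the order [a, b, c, d, e, f, g, h] gives [2, 2, 1, 2, 3, 2, 1, 1]; set D = diag(2, 2, 1, 2, 3, 2, 1, 1) and form L = D - A. Diagonalising L (or applying a numerical eigensolver to the 8x8 matrix) gives the spectrum above. The single zero eigenvalue shows the graph is connected. The eigenvalues sum to 14, which equals trace(L) = 2|E|. The largest eigenvalue, 4.3429, is at most the vertex count 8.

[0, 0.1864, 0.5858, 1, 2, 2.4707, 3.4142, 4.3429]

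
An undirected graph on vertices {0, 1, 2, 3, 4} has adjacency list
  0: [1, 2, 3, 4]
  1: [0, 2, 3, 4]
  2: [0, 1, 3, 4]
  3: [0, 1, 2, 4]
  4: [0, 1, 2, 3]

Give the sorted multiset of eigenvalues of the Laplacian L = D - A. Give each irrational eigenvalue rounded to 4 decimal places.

Reading degrees in the order [0, 1, 2, 3, 4] gives [4, 4, 4, 4, 4]; set D = diag(4, 4, 4, 4, 4) and form L = D - A. Since every row of L sums to 0, the all-ones vector is in the kernel and 0 is an eigenvalue. The single zero eigenvalue shows the graph is connected. By the matrix-tree theorem the graph has (1/5) * product of the nonzero eigenvalues = 125 spanning trees. The largest eigenvalue, 5, is at most the vertex count 5.

[0, 5, 5, 5, 5]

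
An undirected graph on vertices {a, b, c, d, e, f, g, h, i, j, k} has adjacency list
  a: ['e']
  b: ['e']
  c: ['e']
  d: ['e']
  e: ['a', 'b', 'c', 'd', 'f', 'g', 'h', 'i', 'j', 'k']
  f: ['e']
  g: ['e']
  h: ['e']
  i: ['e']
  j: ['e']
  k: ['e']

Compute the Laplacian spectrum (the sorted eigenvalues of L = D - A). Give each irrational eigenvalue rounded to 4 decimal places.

Each diagonal entry of L is the vertex degree and each off-diagonal entry is -1 where an edge is present, 0 otherwise; in the order [a, b, c, d, e, f, g, h, i, j, k] the diagonal is [1, 1, 1, 1, 10, 1, 1, 1, 1, 1, 1]. Diagonalising L (or applying a numerical eigensolver to the 11x11 matrix) gives the spectrum above. The single zero eigenvalue shows the graph is connected. There is one zero in the spectrum, matching the 1 component.

[0, 1, 1, 1, 1, 1, 1, 1, 1, 1, 11]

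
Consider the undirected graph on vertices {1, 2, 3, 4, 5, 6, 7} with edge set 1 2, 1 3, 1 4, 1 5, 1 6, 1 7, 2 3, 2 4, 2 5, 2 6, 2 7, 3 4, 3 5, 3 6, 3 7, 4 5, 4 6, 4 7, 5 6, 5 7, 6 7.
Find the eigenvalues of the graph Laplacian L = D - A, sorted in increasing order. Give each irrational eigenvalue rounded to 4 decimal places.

Each diagonal entry of L is the vertex degree and each off-diagonal entry is -1 where an edge is present, 0 otherwise; in the order [1, 2, 3, 4, 5, 6, 7] the diagonal is [6, 6, 6, 6, 6, 6, 6]. Since every row of L sums to 0, the all-ones vector is in the kernel and 0 is an eigenvalue. The single zero eigenvalue shows the graph is connected. By the matrix-tree theorem the graph has (1/7) * product of the nonzero eigenvalues = 16807 spanning trees.

[0, 7, 7, 7, 7, 7, 7]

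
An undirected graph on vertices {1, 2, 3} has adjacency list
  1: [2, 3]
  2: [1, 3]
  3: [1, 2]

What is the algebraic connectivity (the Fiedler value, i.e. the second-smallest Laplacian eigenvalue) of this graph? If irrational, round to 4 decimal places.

3

Each diagonal entry of L is the vertex degree and each off-diagonal entry is -1 where an edge is present, 0 otherwise; in the order [1, 2, 3] the diagonal is [2, 2, 2]. The smallest Laplacian eigenvalue is always 0. The next one, lambda_2 = 3, measures how hard the graph is to disconnect: larger values mean better connectivity. The largest eigenvalue, 3, is at most the vertex count 3.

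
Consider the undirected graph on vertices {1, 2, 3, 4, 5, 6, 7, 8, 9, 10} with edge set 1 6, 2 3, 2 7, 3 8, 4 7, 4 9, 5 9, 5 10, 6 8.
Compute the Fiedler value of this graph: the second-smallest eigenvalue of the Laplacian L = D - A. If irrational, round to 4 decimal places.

With the vertex order [1, 2, 3, 4, 5, 6, 7, 8, 9, 10], the degrees are [1, 2, 2, 2, 2, 2, 2, 2, 2, 1], giving D = diag(1, 2, 2, 2, 2, 2, 2, 2, 2, 1) and L = D - A. The sorted Laplacian eigenvalues are [0, 0.0979, 0.3820, 0.8244, 1.3820, 2, 2.6180, 3.1756, 3.6180, 3.9021]; the algebraic connectivity is the second entry, 0.0979. The largest eigenvalue, 3.9021, is at most the vertex count 10. There is one zero in the spectrum, matching the 1 component.

0.0979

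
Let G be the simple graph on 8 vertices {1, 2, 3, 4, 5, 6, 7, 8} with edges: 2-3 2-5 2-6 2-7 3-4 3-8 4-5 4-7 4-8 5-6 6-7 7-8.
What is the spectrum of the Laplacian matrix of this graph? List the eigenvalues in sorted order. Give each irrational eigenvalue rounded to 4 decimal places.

Reading degrees in the order [1, 2, 3, 4, 5, 6, 7, 8] gives [0, 4, 3, 4, 3, 3, 4, 3]; set D = diag(0, 4, 3, 4, 3, 3, 4, 3) and form L = D - A. L is symmetric positive semidefinite, so every eigenvalue is real and nonnegative. The 2 zero eigenvalues correspond to the 2 connected components. The largest eigenvalue, 6.2470, is at most the vertex count 8.

[0, 0, 1.7530, 3.1981, 3.4450, 4.5550, 4.8019, 6.2470]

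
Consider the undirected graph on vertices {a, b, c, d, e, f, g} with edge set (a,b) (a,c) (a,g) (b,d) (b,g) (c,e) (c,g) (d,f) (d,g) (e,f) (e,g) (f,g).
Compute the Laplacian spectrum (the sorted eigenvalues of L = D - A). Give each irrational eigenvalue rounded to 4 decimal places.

Each diagonal entry of L is the vertex degree and each off-diagonal entry is -1 where an edge is present, 0 otherwise; in the order [a, b, c, d, e, f, g] the diagonal is [3, 3, 3, 3, 3, 3, 6]. The multiplicity of 0 as a Laplacian eigenvalue equals the number of connected components. The single zero eigenvalue shows the graph is connected. There is one zero in the spectrum, matching the 1 component. By the matrix-tree theorem the graph has (1/7) * product of the nonzero eigenvalues = 320 spanning trees.

[0, 2, 2, 4, 4, 5, 7]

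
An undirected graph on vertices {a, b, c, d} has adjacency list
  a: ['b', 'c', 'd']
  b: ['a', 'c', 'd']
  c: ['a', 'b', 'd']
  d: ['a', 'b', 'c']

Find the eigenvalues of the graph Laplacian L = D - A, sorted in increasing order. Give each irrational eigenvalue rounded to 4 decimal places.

[0, 4, 4, 4]

Each diagonal entry of L is the vertex degree and each off-diagonal entry is -1 where an edge is present, 0 otherwise; in the order [a, b, c, d] the diagonal is [3, 3, 3, 3]. L is symmetric positive semidefinite, so every eigenvalue is real and nonnegative. The eigenvalues sum to 12, which equals trace(L) = 2|E|.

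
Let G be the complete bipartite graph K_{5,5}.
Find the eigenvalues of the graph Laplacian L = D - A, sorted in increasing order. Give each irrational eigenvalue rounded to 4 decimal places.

[0, 5, 5, 5, 5, 5, 5, 5, 5, 10]

The graph has 10 vertices and degree multiset [5, 5, 5, 5, 5, 5, 5, 5, 5, 5]; D is the diagonal matrix of degrees and L = D - A. Since every row of L sums to 0, the all-ones vector is in the kernel and 0 is an eigenvalue. The single zero eigenvalue shows the graph is connected. By the matrix-tree theorem the graph has (1/10) * product of the nonzero eigenvalues = 390625 spanning trees.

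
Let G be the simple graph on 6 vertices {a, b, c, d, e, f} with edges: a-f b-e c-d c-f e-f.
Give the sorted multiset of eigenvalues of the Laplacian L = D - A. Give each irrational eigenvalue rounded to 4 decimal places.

[0, 0.3820, 0.6972, 2, 2.6180, 4.3028]

With the vertex order [a, b, c, d, e, f], the degrees are [1, 1, 2, 1, 2, 3], giving D = diag(1, 1, 2, 1, 2, 3) and L = D - A. Diagonalising L (or applying a numerical eigensolver to the 6x6 matrix) gives the spectrum above. The single zero eigenvalue shows the graph is connected. By the matrix-tree theorem the graph has (1/6) * product of the nonzero eigenvalues = 1 spanning tree. The eigenvalues sum to 10, which equals trace(L) = 2|E|.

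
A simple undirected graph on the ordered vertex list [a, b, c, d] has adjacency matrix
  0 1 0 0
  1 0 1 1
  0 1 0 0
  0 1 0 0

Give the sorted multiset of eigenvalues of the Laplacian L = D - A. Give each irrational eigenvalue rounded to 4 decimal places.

[0, 1, 1, 4]

Reading degrees in the order [a, b, c, d] gives [1, 3, 1, 1]; set D = diag(1, 3, 1, 1) and form L = D - A. L is symmetric positive semidefinite, so every eigenvalue is real and nonnegative. The single zero eigenvalue shows the graph is connected. There is one zero in the spectrum, matching the 1 component.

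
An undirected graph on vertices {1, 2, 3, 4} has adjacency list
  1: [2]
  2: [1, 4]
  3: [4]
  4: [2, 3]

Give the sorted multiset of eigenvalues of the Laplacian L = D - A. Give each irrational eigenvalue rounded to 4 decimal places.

[0, 0.5858, 2, 3.4142]

Reading degrees in the order [1, 2, 3, 4] gives [1, 2, 1, 2]; set D = diag(1, 2, 1, 2) and form L = D - A. Since every row of L sums to 0, the all-ones vector is in the kernel and 0 is an eigenvalue. The single zero eigenvalue shows the graph is connected. The largest eigenvalue, 3.4142, is at most the vertex count 4.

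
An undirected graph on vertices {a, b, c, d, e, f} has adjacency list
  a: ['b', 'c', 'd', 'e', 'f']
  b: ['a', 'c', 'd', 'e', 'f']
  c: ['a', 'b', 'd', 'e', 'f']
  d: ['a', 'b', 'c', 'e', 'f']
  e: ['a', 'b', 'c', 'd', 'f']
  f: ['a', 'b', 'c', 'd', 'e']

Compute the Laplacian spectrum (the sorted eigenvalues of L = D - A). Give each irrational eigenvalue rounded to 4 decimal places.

Reading degrees in the order [a, b, c, d, e, f] gives [5, 5, 5, 5, 5, 5]; set D = diag(5, 5, 5, 5, 5, 5) and form L = D - A. Diagonalising L (or applying a numerical eigensolver to the 6x6 matrix) gives the spectrum above. There is one zero in the spectrum, matching the 1 component. By the matrix-tree theorem the graph has (1/6) * product of the nonzero eigenvalues = 1296 spanning trees.

[0, 6, 6, 6, 6, 6]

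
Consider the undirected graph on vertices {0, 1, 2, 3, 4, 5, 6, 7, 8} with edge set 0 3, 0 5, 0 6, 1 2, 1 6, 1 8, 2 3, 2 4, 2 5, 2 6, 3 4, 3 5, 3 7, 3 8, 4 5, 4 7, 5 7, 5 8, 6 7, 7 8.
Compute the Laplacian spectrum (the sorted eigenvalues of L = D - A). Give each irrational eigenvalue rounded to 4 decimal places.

Reading degrees in the order [0, 1, 2, 3, 4, 5, 6, 7, 8] gives [3, 3, 5, 6, 4, 6, 4, 5, 4]; set D = diag(3, 3, 5, 6, 4, 6, 4, 5, 4) and form L = D - A. Since every row of L sums to 0, the all-ones vector is in the kernel and 0 is an eigenvalue. The single zero eigenvalue shows the graph is connected. By the matrix-tree theorem the graph has (1/9) * product of the nonzero eigenvalues = 23065 spanning trees.

[0, 2.4035, 2.7389, 3.6257, 4.4584, 5.5699, 6.4680, 7, 7.7356]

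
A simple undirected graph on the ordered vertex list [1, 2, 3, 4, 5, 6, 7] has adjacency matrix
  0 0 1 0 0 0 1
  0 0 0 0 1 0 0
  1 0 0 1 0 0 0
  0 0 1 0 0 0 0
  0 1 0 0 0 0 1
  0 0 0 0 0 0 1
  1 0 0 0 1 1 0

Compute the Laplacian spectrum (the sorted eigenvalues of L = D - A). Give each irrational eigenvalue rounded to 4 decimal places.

Each diagonal entry of L is the vertex degree and each off-diagonal entry is -1 where an edge is present, 0 otherwise; in the order [1, 2, 3, 4, 5, 6, 7] the diagonal is [2, 1, 2, 1, 2, 1, 3]. Diagonalising L (or applying a numerical eigensolver to the 7x7 matrix) gives the spectrum above. By the matrix-tree theorem the graph has (1/7) * product of the nonzero eigenvalues = 1 spanning tree.

[0, 0.2603, 0.6262, 1.4055, 2.2742, 3.0996, 4.3342]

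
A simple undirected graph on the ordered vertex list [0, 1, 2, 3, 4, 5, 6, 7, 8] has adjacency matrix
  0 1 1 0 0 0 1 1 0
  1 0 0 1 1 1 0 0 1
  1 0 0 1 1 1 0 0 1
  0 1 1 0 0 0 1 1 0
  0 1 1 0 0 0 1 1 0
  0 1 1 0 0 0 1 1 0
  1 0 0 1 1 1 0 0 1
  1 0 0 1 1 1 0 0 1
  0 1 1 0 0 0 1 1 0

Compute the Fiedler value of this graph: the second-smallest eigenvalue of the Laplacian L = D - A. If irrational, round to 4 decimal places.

Each diagonal entry of L is the vertex degree and each off-diagonal entry is -1 where an edge is present, 0 otherwise; in the order [0, 1, 2, 3, 4, 5, 6, 7, 8] the diagonal is [4, 5, 5, 4, 4, 4, 5, 5, 4]. The smallest Laplacian eigenvalue is always 0. The next one, lambda_2 = 4, measures how hard the graph is to disconnect: larger values mean better connectivity. The largest eigenvalue, 9, is at most the vertex count 9.

4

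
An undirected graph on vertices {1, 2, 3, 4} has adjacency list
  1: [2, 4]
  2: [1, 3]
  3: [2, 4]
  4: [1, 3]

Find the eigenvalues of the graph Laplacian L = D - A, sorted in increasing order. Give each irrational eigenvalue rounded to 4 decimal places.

[0, 2, 2, 4]

Each diagonal entry of L is the vertex degree and each off-diagonal entry is -1 where an edge is present, 0 otherwise; in the order [1, 2, 3, 4] the diagonal is [2, 2, 2, 2]. Diagonalising L (or applying a numerical eigensolver to the 4x4 matrix) gives the spectrum above. The eigenvalues sum to 8, which equals trace(L) = 2|E|. The largest eigenvalue, 4, is at most the vertex count 4.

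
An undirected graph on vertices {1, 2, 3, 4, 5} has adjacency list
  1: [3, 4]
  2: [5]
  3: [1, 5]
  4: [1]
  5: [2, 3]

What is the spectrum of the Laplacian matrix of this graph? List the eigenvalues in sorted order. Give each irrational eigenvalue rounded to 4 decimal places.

With the vertex order [1, 2, 3, 4, 5], the degrees are [2, 1, 2, 1, 2], giving D = diag(2, 1, 2, 1, 2) and L = D - A. L is symmetric positive semidefinite, so every eigenvalue is real and nonnegative. The eigenvalues sum to 8, which equals trace(L) = 2|E|.

[0, 0.3820, 1.3820, 2.6180, 3.6180]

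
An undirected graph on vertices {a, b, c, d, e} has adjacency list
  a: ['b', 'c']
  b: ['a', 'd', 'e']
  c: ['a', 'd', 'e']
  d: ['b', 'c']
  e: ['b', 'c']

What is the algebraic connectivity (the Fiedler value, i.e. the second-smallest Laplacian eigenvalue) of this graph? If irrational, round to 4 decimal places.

Reading degrees in the order [a, b, c, d, e] gives [2, 3, 3, 2, 2]; set D = diag(2, 3, 3, 2, 2) and form L = D - A. Computing the eigenvalues of L and sorting gives [0, 2, 2, 3, 5]. The Fiedler value lambda_2 = 2 is strictly positive, so the graph is connected.

2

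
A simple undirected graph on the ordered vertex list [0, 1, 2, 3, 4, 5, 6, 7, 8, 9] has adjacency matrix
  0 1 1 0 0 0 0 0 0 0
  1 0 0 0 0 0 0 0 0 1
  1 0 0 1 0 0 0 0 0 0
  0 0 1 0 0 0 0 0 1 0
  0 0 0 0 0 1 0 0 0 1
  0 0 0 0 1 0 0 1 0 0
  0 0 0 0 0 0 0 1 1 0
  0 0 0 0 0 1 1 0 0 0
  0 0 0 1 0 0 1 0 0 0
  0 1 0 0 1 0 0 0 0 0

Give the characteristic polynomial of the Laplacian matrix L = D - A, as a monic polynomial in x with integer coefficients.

With the vertex order [0, 1, 2, 3, 4, 5, 6, 7, 8, 9], the degrees are [2, 2, 2, 2, 2, 2, 2, 2, 2, 2], giving D = diag(2, 2, 2, 2, 2, 2, 2, 2, 2, 2) and L = D - A. Computing det(xI - L) by cofactor expansion (or equivalently via sum-over-permutations) gives x^10 - 20x^9 + 170x^8 - 800x^7 + 2275x^6 - 4004x^5 + 4290x^4 - 2640x^3 + 825x^2 - 100x. The constant term is 0 because L is singular (the all-ones vector lies in its kernel).

x^10 - 20x^9 + 170x^8 - 800x^7 + 2275x^6 - 4004x^5 + 4290x^4 - 2640x^3 + 825x^2 - 100x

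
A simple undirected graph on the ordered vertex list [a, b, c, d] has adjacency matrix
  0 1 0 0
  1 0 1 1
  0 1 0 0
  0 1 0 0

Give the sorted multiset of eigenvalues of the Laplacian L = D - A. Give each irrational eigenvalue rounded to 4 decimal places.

Each diagonal entry of L is the vertex degree and each off-diagonal entry is -1 where an edge is present, 0 otherwise; in the order [a, b, c, d] the diagonal is [1, 3, 1, 1]. The multiplicity of 0 as a Laplacian eigenvalue equals the number of connected components. The single zero eigenvalue shows the graph is connected.

[0, 1, 1, 4]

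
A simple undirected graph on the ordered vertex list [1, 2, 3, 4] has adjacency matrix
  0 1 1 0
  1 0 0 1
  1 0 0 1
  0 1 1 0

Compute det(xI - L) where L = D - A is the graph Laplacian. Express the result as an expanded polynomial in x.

x^4 - 8x^3 + 20x^2 - 16x

With the vertex order [1, 2, 3, 4], the degrees are [2, 2, 2, 2], giving D = diag(2, 2, 2, 2) and L = D - A. The eigenvalues of L are [0, 2, 2, 4]; the characteristic polynomial is the product of (x - lambda_i), which multiplies out to x^4 - 8x^3 + 20x^2 - 16x. Since p(0) = det(-L) = 0, x divides p(x). The largest eigenvalue, 4, is at most the vertex count 4. The eigenvalues sum to 8, which equals trace(L) = 2|E|.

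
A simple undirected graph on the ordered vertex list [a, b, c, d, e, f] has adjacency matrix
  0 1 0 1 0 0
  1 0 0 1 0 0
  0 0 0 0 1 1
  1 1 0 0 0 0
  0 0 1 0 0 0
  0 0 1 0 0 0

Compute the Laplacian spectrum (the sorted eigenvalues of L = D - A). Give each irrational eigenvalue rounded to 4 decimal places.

[0, 0, 1, 3, 3, 3]

Each diagonal entry of L is the vertex degree and each off-diagonal entry is -1 where an edge is present, 0 otherwise; in the order [a, b, c, d, e, f] the diagonal is [2, 2, 2, 2, 1, 1]. Diagonalising L (or applying a numerical eigensolver to the 6x6 matrix) gives the spectrum above. The 2 zero eigenvalues correspond to the 2 connected components. The eigenvalues sum to 10, which equals trace(L) = 2|E|.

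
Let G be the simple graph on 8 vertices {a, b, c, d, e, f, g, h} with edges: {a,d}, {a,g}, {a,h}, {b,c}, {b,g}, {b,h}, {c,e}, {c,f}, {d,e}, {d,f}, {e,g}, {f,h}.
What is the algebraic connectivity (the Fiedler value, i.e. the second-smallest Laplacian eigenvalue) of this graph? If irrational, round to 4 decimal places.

2

Each diagonal entry of L is the vertex degree and each off-diagonal entry is -1 where an edge is present, 0 otherwise; in the order [a, b, c, d, e, f, g, h] the diagonal is [3, 3, 3, 3, 3, 3, 3, 3]. The sorted Laplacian eigenvalues are [0, 2, 2, 2, 4, 4, 4, 6]; the algebraic connectivity is the second entry, 2. The eigenvalues sum to 24, which equals trace(L) = 2|E|. By the matrix-tree theorem the graph has (1/8) * product of the nonzero eigenvalues = 384 spanning trees.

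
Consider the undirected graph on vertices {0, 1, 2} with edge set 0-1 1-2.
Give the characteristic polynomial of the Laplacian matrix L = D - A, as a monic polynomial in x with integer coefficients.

Reading degrees in the order [0, 1, 2] gives [1, 2, 1]; set D = diag(1, 2, 1) and form L = D - A. L has integer entries, so p(x) = det(xI - L) has integer coefficients. Expanding the determinant yields x^3 - 4x^2 + 3x. The coefficient of x^2 equals -trace(L) = -4, matching the sum of degrees. The eigenvalues sum to 4, which equals trace(L) = 2|E|.

x^3 - 4x^2 + 3x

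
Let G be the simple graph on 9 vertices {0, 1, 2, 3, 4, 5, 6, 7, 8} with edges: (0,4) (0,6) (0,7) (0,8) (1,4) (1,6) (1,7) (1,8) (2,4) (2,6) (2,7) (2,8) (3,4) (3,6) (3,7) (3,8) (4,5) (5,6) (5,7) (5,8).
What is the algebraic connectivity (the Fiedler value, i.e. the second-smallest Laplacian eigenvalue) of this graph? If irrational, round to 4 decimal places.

4

Each diagonal entry of L is the vertex degree and each off-diagonal entry is -1 where an edge is present, 0 otherwise; in the order [0, 1, 2, 3, 4, 5, 6, 7, 8] the diagonal is [4, 4, 4, 4, 5, 4, 5, 5, 5]. The smallest Laplacian eigenvalue is always 0. The next one, lambda_2 = 4, measures how hard the graph is to disconnect: larger values mean better connectivity. The largest eigenvalue, 9, is at most the vertex count 9. There is one zero in the spectrum, matching the 1 component.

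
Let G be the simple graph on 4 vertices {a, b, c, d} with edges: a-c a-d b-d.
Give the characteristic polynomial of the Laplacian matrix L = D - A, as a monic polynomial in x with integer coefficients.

x^4 - 6x^3 + 10x^2 - 4x

Each diagonal entry of L is the vertex degree and each off-diagonal entry is -1 where an edge is present, 0 otherwise; in the order [a, b, c, d] the diagonal is [2, 1, 1, 2]. Computing det(xI - L) by cofactor expansion (or equivalently via sum-over-permutations) gives x^4 - 6x^3 + 10x^2 - 4x. The constant term is 0 because L is singular (the all-ones vector lies in its kernel). The eigenvalues sum to 6, which equals trace(L) = 2|E|. The largest eigenvalue, 3.4142, is at most the vertex count 4.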